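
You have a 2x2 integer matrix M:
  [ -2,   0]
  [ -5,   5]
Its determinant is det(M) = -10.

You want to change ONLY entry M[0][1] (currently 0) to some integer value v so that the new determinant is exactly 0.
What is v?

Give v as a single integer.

Answer: 2

Derivation:
det is linear in entry M[0][1]: det = old_det + (v - 0) * C_01
Cofactor C_01 = 5
Want det = 0: -10 + (v - 0) * 5 = 0
  (v - 0) = 10 / 5 = 2
  v = 0 + (2) = 2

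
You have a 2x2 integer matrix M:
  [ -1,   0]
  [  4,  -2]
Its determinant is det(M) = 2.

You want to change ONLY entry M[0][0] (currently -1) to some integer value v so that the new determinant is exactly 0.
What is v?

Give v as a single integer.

Answer: 0

Derivation:
det is linear in entry M[0][0]: det = old_det + (v - -1) * C_00
Cofactor C_00 = -2
Want det = 0: 2 + (v - -1) * -2 = 0
  (v - -1) = -2 / -2 = 1
  v = -1 + (1) = 0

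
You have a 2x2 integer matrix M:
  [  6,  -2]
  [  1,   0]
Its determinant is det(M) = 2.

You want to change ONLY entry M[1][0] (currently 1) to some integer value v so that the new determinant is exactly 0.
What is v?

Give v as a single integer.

det is linear in entry M[1][0]: det = old_det + (v - 1) * C_10
Cofactor C_10 = 2
Want det = 0: 2 + (v - 1) * 2 = 0
  (v - 1) = -2 / 2 = -1
  v = 1 + (-1) = 0

Answer: 0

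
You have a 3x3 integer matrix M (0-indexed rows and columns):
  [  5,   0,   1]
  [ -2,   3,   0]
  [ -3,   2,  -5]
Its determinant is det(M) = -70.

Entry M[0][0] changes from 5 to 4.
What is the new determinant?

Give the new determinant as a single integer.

Answer: -55

Derivation:
det is linear in row 0: changing M[0][0] by delta changes det by delta * cofactor(0,0).
Cofactor C_00 = (-1)^(0+0) * minor(0,0) = -15
Entry delta = 4 - 5 = -1
Det delta = -1 * -15 = 15
New det = -70 + 15 = -55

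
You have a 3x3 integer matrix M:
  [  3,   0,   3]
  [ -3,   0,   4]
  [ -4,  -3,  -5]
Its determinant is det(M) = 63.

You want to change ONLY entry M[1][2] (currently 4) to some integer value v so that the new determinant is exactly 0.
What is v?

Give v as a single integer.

det is linear in entry M[1][2]: det = old_det + (v - 4) * C_12
Cofactor C_12 = 9
Want det = 0: 63 + (v - 4) * 9 = 0
  (v - 4) = -63 / 9 = -7
  v = 4 + (-7) = -3

Answer: -3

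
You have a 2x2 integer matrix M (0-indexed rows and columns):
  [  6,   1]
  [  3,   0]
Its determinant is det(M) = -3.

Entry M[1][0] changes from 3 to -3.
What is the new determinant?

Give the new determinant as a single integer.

det is linear in row 1: changing M[1][0] by delta changes det by delta * cofactor(1,0).
Cofactor C_10 = (-1)^(1+0) * minor(1,0) = -1
Entry delta = -3 - 3 = -6
Det delta = -6 * -1 = 6
New det = -3 + 6 = 3

Answer: 3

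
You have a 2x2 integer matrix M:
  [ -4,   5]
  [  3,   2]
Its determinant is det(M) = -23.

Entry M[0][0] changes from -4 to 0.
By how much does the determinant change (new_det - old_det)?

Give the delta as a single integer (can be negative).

Answer: 8

Derivation:
Cofactor C_00 = 2
Entry delta = 0 - -4 = 4
Det delta = entry_delta * cofactor = 4 * 2 = 8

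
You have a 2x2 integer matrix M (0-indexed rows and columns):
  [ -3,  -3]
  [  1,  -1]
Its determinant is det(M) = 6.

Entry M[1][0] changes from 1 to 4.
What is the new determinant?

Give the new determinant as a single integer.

det is linear in row 1: changing M[1][0] by delta changes det by delta * cofactor(1,0).
Cofactor C_10 = (-1)^(1+0) * minor(1,0) = 3
Entry delta = 4 - 1 = 3
Det delta = 3 * 3 = 9
New det = 6 + 9 = 15

Answer: 15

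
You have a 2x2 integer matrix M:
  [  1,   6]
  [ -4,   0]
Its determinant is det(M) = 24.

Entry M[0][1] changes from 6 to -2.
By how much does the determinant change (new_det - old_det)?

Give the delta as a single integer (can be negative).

Cofactor C_01 = 4
Entry delta = -2 - 6 = -8
Det delta = entry_delta * cofactor = -8 * 4 = -32

Answer: -32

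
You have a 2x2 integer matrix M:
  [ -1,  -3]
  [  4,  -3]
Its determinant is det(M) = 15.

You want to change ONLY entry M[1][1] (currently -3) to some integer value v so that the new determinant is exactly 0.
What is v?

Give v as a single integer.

det is linear in entry M[1][1]: det = old_det + (v - -3) * C_11
Cofactor C_11 = -1
Want det = 0: 15 + (v - -3) * -1 = 0
  (v - -3) = -15 / -1 = 15
  v = -3 + (15) = 12

Answer: 12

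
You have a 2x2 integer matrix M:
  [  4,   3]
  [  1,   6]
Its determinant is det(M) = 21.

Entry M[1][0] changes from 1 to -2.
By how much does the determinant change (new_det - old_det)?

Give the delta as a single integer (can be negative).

Cofactor C_10 = -3
Entry delta = -2 - 1 = -3
Det delta = entry_delta * cofactor = -3 * -3 = 9

Answer: 9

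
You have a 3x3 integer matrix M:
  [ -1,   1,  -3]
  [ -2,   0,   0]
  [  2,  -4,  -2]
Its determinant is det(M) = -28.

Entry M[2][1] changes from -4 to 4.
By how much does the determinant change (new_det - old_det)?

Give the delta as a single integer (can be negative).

Cofactor C_21 = 6
Entry delta = 4 - -4 = 8
Det delta = entry_delta * cofactor = 8 * 6 = 48

Answer: 48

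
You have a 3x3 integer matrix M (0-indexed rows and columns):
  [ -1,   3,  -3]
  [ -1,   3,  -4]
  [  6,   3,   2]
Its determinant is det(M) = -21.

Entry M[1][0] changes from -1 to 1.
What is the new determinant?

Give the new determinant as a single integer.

det is linear in row 1: changing M[1][0] by delta changes det by delta * cofactor(1,0).
Cofactor C_10 = (-1)^(1+0) * minor(1,0) = -15
Entry delta = 1 - -1 = 2
Det delta = 2 * -15 = -30
New det = -21 + -30 = -51

Answer: -51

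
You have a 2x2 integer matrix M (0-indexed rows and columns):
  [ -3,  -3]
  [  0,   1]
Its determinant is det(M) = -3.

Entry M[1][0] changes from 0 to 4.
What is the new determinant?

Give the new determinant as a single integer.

det is linear in row 1: changing M[1][0] by delta changes det by delta * cofactor(1,0).
Cofactor C_10 = (-1)^(1+0) * minor(1,0) = 3
Entry delta = 4 - 0 = 4
Det delta = 4 * 3 = 12
New det = -3 + 12 = 9

Answer: 9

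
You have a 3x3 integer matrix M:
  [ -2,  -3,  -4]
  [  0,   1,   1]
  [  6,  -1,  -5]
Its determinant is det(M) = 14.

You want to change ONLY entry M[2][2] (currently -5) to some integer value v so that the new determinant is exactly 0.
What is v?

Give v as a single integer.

Answer: 2

Derivation:
det is linear in entry M[2][2]: det = old_det + (v - -5) * C_22
Cofactor C_22 = -2
Want det = 0: 14 + (v - -5) * -2 = 0
  (v - -5) = -14 / -2 = 7
  v = -5 + (7) = 2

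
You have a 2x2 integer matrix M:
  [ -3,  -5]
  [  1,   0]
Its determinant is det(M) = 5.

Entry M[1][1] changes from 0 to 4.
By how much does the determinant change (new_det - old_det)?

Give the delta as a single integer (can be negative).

Answer: -12

Derivation:
Cofactor C_11 = -3
Entry delta = 4 - 0 = 4
Det delta = entry_delta * cofactor = 4 * -3 = -12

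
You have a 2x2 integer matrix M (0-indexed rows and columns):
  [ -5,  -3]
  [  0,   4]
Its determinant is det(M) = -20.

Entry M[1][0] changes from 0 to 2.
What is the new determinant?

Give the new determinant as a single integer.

det is linear in row 1: changing M[1][0] by delta changes det by delta * cofactor(1,0).
Cofactor C_10 = (-1)^(1+0) * minor(1,0) = 3
Entry delta = 2 - 0 = 2
Det delta = 2 * 3 = 6
New det = -20 + 6 = -14

Answer: -14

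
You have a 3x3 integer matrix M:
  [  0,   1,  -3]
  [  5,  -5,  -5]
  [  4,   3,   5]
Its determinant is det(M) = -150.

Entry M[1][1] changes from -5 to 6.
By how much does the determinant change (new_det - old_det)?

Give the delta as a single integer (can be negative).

Answer: 132

Derivation:
Cofactor C_11 = 12
Entry delta = 6 - -5 = 11
Det delta = entry_delta * cofactor = 11 * 12 = 132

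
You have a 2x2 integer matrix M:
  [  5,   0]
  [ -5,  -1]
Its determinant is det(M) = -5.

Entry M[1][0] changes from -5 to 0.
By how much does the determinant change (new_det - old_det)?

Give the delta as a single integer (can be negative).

Answer: 0

Derivation:
Cofactor C_10 = 0
Entry delta = 0 - -5 = 5
Det delta = entry_delta * cofactor = 5 * 0 = 0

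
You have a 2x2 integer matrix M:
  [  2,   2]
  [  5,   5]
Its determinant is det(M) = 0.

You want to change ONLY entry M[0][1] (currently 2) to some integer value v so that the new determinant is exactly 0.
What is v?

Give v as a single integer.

det is linear in entry M[0][1]: det = old_det + (v - 2) * C_01
Cofactor C_01 = -5
Want det = 0: 0 + (v - 2) * -5 = 0
  (v - 2) = 0 / -5 = 0
  v = 2 + (0) = 2

Answer: 2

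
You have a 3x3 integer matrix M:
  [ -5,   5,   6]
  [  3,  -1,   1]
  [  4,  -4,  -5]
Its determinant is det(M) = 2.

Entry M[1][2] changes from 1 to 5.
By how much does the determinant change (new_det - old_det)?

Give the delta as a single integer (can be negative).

Answer: 0

Derivation:
Cofactor C_12 = 0
Entry delta = 5 - 1 = 4
Det delta = entry_delta * cofactor = 4 * 0 = 0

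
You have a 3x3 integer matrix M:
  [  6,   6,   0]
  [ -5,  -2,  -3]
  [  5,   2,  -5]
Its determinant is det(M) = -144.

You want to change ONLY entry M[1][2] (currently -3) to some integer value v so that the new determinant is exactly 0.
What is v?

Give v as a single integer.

det is linear in entry M[1][2]: det = old_det + (v - -3) * C_12
Cofactor C_12 = 18
Want det = 0: -144 + (v - -3) * 18 = 0
  (v - -3) = 144 / 18 = 8
  v = -3 + (8) = 5

Answer: 5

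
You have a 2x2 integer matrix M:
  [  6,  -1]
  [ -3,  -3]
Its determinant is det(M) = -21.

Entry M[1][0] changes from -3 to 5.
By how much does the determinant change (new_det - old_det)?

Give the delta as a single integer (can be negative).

Answer: 8

Derivation:
Cofactor C_10 = 1
Entry delta = 5 - -3 = 8
Det delta = entry_delta * cofactor = 8 * 1 = 8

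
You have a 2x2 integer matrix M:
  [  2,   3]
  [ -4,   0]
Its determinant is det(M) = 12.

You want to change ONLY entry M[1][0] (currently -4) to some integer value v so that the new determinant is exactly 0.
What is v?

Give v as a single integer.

Answer: 0

Derivation:
det is linear in entry M[1][0]: det = old_det + (v - -4) * C_10
Cofactor C_10 = -3
Want det = 0: 12 + (v - -4) * -3 = 0
  (v - -4) = -12 / -3 = 4
  v = -4 + (4) = 0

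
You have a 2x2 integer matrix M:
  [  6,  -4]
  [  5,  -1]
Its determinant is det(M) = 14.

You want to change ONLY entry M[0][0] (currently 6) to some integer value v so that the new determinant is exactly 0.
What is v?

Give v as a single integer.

det is linear in entry M[0][0]: det = old_det + (v - 6) * C_00
Cofactor C_00 = -1
Want det = 0: 14 + (v - 6) * -1 = 0
  (v - 6) = -14 / -1 = 14
  v = 6 + (14) = 20

Answer: 20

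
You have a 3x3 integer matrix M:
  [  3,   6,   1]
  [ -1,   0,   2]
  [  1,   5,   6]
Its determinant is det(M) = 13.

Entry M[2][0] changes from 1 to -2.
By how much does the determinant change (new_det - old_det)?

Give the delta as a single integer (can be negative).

Cofactor C_20 = 12
Entry delta = -2 - 1 = -3
Det delta = entry_delta * cofactor = -3 * 12 = -36

Answer: -36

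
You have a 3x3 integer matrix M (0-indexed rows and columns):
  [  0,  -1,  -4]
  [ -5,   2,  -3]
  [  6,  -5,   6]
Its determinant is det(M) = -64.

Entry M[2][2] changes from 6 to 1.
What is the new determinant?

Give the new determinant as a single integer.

det is linear in row 2: changing M[2][2] by delta changes det by delta * cofactor(2,2).
Cofactor C_22 = (-1)^(2+2) * minor(2,2) = -5
Entry delta = 1 - 6 = -5
Det delta = -5 * -5 = 25
New det = -64 + 25 = -39

Answer: -39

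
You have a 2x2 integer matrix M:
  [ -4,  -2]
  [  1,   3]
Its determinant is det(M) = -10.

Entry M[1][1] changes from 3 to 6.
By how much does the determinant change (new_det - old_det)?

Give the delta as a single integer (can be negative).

Answer: -12

Derivation:
Cofactor C_11 = -4
Entry delta = 6 - 3 = 3
Det delta = entry_delta * cofactor = 3 * -4 = -12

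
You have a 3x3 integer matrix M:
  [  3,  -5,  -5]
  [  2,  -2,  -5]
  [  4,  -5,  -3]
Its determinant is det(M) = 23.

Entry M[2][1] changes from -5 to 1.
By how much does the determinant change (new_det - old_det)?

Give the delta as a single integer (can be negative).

Cofactor C_21 = 5
Entry delta = 1 - -5 = 6
Det delta = entry_delta * cofactor = 6 * 5 = 30

Answer: 30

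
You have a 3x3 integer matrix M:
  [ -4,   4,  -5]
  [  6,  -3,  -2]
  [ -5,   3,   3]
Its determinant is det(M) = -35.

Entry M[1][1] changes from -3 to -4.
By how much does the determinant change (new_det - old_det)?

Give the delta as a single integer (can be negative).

Cofactor C_11 = -37
Entry delta = -4 - -3 = -1
Det delta = entry_delta * cofactor = -1 * -37 = 37

Answer: 37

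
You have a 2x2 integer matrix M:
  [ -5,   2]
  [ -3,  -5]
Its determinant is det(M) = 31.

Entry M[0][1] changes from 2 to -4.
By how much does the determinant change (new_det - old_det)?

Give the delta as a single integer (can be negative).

Answer: -18

Derivation:
Cofactor C_01 = 3
Entry delta = -4 - 2 = -6
Det delta = entry_delta * cofactor = -6 * 3 = -18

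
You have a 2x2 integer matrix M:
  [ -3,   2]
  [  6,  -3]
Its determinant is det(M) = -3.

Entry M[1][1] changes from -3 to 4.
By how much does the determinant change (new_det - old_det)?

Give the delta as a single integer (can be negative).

Cofactor C_11 = -3
Entry delta = 4 - -3 = 7
Det delta = entry_delta * cofactor = 7 * -3 = -21

Answer: -21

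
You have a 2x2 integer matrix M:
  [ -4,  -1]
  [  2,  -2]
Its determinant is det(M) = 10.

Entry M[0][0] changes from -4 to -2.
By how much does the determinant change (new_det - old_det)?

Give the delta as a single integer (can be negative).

Cofactor C_00 = -2
Entry delta = -2 - -4 = 2
Det delta = entry_delta * cofactor = 2 * -2 = -4

Answer: -4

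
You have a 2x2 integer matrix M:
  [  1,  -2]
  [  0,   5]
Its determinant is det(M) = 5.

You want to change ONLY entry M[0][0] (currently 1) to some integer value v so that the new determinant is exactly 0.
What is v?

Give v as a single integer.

Answer: 0

Derivation:
det is linear in entry M[0][0]: det = old_det + (v - 1) * C_00
Cofactor C_00 = 5
Want det = 0: 5 + (v - 1) * 5 = 0
  (v - 1) = -5 / 5 = -1
  v = 1 + (-1) = 0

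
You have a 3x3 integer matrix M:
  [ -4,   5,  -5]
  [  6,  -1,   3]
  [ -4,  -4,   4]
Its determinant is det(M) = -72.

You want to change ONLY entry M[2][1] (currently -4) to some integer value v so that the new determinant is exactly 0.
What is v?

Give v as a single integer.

det is linear in entry M[2][1]: det = old_det + (v - -4) * C_21
Cofactor C_21 = -18
Want det = 0: -72 + (v - -4) * -18 = 0
  (v - -4) = 72 / -18 = -4
  v = -4 + (-4) = -8

Answer: -8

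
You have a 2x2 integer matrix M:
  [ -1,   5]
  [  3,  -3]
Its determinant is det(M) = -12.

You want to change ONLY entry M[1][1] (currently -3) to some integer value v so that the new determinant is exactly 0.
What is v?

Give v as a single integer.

Answer: -15

Derivation:
det is linear in entry M[1][1]: det = old_det + (v - -3) * C_11
Cofactor C_11 = -1
Want det = 0: -12 + (v - -3) * -1 = 0
  (v - -3) = 12 / -1 = -12
  v = -3 + (-12) = -15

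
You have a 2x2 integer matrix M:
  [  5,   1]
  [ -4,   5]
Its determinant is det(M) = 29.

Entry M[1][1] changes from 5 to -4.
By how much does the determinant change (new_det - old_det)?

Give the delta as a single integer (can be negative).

Cofactor C_11 = 5
Entry delta = -4 - 5 = -9
Det delta = entry_delta * cofactor = -9 * 5 = -45

Answer: -45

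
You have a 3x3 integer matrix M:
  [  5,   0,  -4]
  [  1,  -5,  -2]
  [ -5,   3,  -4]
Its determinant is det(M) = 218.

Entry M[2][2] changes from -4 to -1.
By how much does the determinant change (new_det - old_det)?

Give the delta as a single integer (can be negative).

Answer: -75

Derivation:
Cofactor C_22 = -25
Entry delta = -1 - -4 = 3
Det delta = entry_delta * cofactor = 3 * -25 = -75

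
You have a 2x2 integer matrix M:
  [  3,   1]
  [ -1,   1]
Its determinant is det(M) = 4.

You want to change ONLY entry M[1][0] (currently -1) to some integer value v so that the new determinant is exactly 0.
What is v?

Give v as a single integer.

Answer: 3

Derivation:
det is linear in entry M[1][0]: det = old_det + (v - -1) * C_10
Cofactor C_10 = -1
Want det = 0: 4 + (v - -1) * -1 = 0
  (v - -1) = -4 / -1 = 4
  v = -1 + (4) = 3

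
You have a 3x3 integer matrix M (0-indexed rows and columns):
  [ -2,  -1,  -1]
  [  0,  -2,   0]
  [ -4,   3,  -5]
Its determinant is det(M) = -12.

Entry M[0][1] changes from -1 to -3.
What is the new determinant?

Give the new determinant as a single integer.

Answer: -12

Derivation:
det is linear in row 0: changing M[0][1] by delta changes det by delta * cofactor(0,1).
Cofactor C_01 = (-1)^(0+1) * minor(0,1) = 0
Entry delta = -3 - -1 = -2
Det delta = -2 * 0 = 0
New det = -12 + 0 = -12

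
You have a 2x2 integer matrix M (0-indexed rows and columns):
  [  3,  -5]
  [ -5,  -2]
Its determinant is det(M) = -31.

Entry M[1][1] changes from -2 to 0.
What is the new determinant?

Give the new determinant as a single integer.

Answer: -25

Derivation:
det is linear in row 1: changing M[1][1] by delta changes det by delta * cofactor(1,1).
Cofactor C_11 = (-1)^(1+1) * minor(1,1) = 3
Entry delta = 0 - -2 = 2
Det delta = 2 * 3 = 6
New det = -31 + 6 = -25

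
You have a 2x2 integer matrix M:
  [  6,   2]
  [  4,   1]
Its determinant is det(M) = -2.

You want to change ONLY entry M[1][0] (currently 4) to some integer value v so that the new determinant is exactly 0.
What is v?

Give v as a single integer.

Answer: 3

Derivation:
det is linear in entry M[1][0]: det = old_det + (v - 4) * C_10
Cofactor C_10 = -2
Want det = 0: -2 + (v - 4) * -2 = 0
  (v - 4) = 2 / -2 = -1
  v = 4 + (-1) = 3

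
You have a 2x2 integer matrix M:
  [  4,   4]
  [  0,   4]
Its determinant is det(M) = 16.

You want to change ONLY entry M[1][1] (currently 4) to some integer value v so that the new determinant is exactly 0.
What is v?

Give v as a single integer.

det is linear in entry M[1][1]: det = old_det + (v - 4) * C_11
Cofactor C_11 = 4
Want det = 0: 16 + (v - 4) * 4 = 0
  (v - 4) = -16 / 4 = -4
  v = 4 + (-4) = 0

Answer: 0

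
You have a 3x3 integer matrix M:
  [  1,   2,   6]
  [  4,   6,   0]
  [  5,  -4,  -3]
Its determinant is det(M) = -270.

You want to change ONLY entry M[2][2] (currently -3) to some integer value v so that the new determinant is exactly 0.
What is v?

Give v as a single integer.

Answer: -138

Derivation:
det is linear in entry M[2][2]: det = old_det + (v - -3) * C_22
Cofactor C_22 = -2
Want det = 0: -270 + (v - -3) * -2 = 0
  (v - -3) = 270 / -2 = -135
  v = -3 + (-135) = -138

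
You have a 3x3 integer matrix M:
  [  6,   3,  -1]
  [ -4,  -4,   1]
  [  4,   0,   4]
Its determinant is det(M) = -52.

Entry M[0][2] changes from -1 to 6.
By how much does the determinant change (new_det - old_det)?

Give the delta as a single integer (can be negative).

Answer: 112

Derivation:
Cofactor C_02 = 16
Entry delta = 6 - -1 = 7
Det delta = entry_delta * cofactor = 7 * 16 = 112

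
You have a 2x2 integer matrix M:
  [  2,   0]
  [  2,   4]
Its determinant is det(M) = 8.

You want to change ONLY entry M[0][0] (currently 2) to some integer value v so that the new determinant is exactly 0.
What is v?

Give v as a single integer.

Answer: 0

Derivation:
det is linear in entry M[0][0]: det = old_det + (v - 2) * C_00
Cofactor C_00 = 4
Want det = 0: 8 + (v - 2) * 4 = 0
  (v - 2) = -8 / 4 = -2
  v = 2 + (-2) = 0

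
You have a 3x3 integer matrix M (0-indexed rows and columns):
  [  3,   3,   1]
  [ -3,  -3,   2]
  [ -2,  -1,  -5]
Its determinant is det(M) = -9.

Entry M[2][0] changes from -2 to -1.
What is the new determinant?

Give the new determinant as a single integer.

Answer: 0

Derivation:
det is linear in row 2: changing M[2][0] by delta changes det by delta * cofactor(2,0).
Cofactor C_20 = (-1)^(2+0) * minor(2,0) = 9
Entry delta = -1 - -2 = 1
Det delta = 1 * 9 = 9
New det = -9 + 9 = 0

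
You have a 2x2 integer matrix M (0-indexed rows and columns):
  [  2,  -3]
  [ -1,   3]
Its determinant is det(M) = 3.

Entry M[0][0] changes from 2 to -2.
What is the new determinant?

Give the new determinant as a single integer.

det is linear in row 0: changing M[0][0] by delta changes det by delta * cofactor(0,0).
Cofactor C_00 = (-1)^(0+0) * minor(0,0) = 3
Entry delta = -2 - 2 = -4
Det delta = -4 * 3 = -12
New det = 3 + -12 = -9

Answer: -9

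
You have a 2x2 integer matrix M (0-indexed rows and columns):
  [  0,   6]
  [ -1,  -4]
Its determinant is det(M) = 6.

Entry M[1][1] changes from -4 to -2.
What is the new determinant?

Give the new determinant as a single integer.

Answer: 6

Derivation:
det is linear in row 1: changing M[1][1] by delta changes det by delta * cofactor(1,1).
Cofactor C_11 = (-1)^(1+1) * minor(1,1) = 0
Entry delta = -2 - -4 = 2
Det delta = 2 * 0 = 0
New det = 6 + 0 = 6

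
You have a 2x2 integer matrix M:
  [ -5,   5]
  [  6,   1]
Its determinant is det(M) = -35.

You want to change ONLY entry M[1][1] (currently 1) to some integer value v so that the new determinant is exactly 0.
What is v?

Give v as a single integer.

det is linear in entry M[1][1]: det = old_det + (v - 1) * C_11
Cofactor C_11 = -5
Want det = 0: -35 + (v - 1) * -5 = 0
  (v - 1) = 35 / -5 = -7
  v = 1 + (-7) = -6

Answer: -6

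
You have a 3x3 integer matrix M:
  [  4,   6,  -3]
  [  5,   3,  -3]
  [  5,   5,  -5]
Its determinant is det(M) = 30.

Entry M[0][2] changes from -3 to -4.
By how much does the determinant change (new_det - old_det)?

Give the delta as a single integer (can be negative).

Answer: -10

Derivation:
Cofactor C_02 = 10
Entry delta = -4 - -3 = -1
Det delta = entry_delta * cofactor = -1 * 10 = -10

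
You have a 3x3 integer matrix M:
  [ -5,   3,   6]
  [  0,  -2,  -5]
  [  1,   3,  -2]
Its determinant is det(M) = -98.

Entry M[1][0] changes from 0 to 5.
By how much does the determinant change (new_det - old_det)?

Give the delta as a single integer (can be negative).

Answer: 120

Derivation:
Cofactor C_10 = 24
Entry delta = 5 - 0 = 5
Det delta = entry_delta * cofactor = 5 * 24 = 120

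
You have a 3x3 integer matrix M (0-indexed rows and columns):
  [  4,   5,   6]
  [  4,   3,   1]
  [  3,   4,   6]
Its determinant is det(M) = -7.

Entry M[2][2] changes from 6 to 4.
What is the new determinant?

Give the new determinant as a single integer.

Answer: 9

Derivation:
det is linear in row 2: changing M[2][2] by delta changes det by delta * cofactor(2,2).
Cofactor C_22 = (-1)^(2+2) * minor(2,2) = -8
Entry delta = 4 - 6 = -2
Det delta = -2 * -8 = 16
New det = -7 + 16 = 9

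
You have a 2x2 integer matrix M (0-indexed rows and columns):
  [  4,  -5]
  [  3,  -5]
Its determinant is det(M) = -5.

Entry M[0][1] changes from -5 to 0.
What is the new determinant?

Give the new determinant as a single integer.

Answer: -20

Derivation:
det is linear in row 0: changing M[0][1] by delta changes det by delta * cofactor(0,1).
Cofactor C_01 = (-1)^(0+1) * minor(0,1) = -3
Entry delta = 0 - -5 = 5
Det delta = 5 * -3 = -15
New det = -5 + -15 = -20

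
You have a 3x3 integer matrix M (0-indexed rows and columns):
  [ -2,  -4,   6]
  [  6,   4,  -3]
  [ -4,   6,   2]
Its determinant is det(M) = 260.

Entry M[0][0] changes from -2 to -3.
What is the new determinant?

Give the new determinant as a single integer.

det is linear in row 0: changing M[0][0] by delta changes det by delta * cofactor(0,0).
Cofactor C_00 = (-1)^(0+0) * minor(0,0) = 26
Entry delta = -3 - -2 = -1
Det delta = -1 * 26 = -26
New det = 260 + -26 = 234

Answer: 234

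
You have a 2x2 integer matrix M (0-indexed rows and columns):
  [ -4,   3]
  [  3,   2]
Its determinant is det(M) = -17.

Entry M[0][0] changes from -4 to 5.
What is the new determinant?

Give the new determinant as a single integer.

det is linear in row 0: changing M[0][0] by delta changes det by delta * cofactor(0,0).
Cofactor C_00 = (-1)^(0+0) * minor(0,0) = 2
Entry delta = 5 - -4 = 9
Det delta = 9 * 2 = 18
New det = -17 + 18 = 1

Answer: 1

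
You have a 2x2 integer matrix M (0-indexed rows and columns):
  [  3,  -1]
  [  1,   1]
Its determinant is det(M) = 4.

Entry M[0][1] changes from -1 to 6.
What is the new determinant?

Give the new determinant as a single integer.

Answer: -3

Derivation:
det is linear in row 0: changing M[0][1] by delta changes det by delta * cofactor(0,1).
Cofactor C_01 = (-1)^(0+1) * minor(0,1) = -1
Entry delta = 6 - -1 = 7
Det delta = 7 * -1 = -7
New det = 4 + -7 = -3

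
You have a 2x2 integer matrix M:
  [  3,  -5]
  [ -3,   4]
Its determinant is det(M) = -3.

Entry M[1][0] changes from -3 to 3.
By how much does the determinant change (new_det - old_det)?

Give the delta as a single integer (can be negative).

Cofactor C_10 = 5
Entry delta = 3 - -3 = 6
Det delta = entry_delta * cofactor = 6 * 5 = 30

Answer: 30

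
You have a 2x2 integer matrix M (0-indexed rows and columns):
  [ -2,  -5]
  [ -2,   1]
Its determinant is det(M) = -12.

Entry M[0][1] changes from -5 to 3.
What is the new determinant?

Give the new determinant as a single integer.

det is linear in row 0: changing M[0][1] by delta changes det by delta * cofactor(0,1).
Cofactor C_01 = (-1)^(0+1) * minor(0,1) = 2
Entry delta = 3 - -5 = 8
Det delta = 8 * 2 = 16
New det = -12 + 16 = 4

Answer: 4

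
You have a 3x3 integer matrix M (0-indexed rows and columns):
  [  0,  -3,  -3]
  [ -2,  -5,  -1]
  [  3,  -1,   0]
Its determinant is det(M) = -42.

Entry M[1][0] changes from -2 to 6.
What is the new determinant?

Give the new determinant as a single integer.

det is linear in row 1: changing M[1][0] by delta changes det by delta * cofactor(1,0).
Cofactor C_10 = (-1)^(1+0) * minor(1,0) = 3
Entry delta = 6 - -2 = 8
Det delta = 8 * 3 = 24
New det = -42 + 24 = -18

Answer: -18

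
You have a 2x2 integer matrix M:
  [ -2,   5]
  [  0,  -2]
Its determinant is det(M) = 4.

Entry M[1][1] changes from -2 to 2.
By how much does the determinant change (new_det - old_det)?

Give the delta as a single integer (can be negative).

Answer: -8

Derivation:
Cofactor C_11 = -2
Entry delta = 2 - -2 = 4
Det delta = entry_delta * cofactor = 4 * -2 = -8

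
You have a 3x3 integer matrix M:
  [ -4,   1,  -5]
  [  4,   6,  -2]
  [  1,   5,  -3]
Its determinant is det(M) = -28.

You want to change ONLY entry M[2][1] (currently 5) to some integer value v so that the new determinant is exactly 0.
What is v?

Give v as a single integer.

det is linear in entry M[2][1]: det = old_det + (v - 5) * C_21
Cofactor C_21 = -28
Want det = 0: -28 + (v - 5) * -28 = 0
  (v - 5) = 28 / -28 = -1
  v = 5 + (-1) = 4

Answer: 4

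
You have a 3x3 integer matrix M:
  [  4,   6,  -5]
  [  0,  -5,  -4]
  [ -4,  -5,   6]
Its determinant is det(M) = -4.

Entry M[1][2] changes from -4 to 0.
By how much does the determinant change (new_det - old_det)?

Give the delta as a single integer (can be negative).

Answer: -16

Derivation:
Cofactor C_12 = -4
Entry delta = 0 - -4 = 4
Det delta = entry_delta * cofactor = 4 * -4 = -16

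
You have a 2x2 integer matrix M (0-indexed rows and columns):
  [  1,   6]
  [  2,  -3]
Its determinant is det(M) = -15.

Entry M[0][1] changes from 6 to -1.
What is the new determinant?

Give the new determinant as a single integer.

det is linear in row 0: changing M[0][1] by delta changes det by delta * cofactor(0,1).
Cofactor C_01 = (-1)^(0+1) * minor(0,1) = -2
Entry delta = -1 - 6 = -7
Det delta = -7 * -2 = 14
New det = -15 + 14 = -1

Answer: -1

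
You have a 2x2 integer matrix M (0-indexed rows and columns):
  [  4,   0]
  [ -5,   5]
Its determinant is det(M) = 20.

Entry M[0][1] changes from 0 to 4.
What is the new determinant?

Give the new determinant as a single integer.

Answer: 40

Derivation:
det is linear in row 0: changing M[0][1] by delta changes det by delta * cofactor(0,1).
Cofactor C_01 = (-1)^(0+1) * minor(0,1) = 5
Entry delta = 4 - 0 = 4
Det delta = 4 * 5 = 20
New det = 20 + 20 = 40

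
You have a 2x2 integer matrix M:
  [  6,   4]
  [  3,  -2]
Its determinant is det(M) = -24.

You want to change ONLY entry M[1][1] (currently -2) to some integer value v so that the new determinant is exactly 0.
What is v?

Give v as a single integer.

det is linear in entry M[1][1]: det = old_det + (v - -2) * C_11
Cofactor C_11 = 6
Want det = 0: -24 + (v - -2) * 6 = 0
  (v - -2) = 24 / 6 = 4
  v = -2 + (4) = 2

Answer: 2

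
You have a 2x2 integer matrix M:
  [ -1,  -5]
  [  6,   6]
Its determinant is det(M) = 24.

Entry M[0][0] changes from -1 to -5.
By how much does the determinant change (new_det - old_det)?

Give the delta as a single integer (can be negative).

Answer: -24

Derivation:
Cofactor C_00 = 6
Entry delta = -5 - -1 = -4
Det delta = entry_delta * cofactor = -4 * 6 = -24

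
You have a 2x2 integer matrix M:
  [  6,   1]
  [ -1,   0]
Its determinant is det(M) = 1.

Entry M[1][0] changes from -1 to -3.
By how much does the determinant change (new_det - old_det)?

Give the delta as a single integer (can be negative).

Answer: 2

Derivation:
Cofactor C_10 = -1
Entry delta = -3 - -1 = -2
Det delta = entry_delta * cofactor = -2 * -1 = 2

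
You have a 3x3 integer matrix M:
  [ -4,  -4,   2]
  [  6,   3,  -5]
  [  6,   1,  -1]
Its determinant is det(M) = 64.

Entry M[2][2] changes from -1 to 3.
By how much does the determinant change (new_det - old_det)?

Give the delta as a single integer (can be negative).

Answer: 48

Derivation:
Cofactor C_22 = 12
Entry delta = 3 - -1 = 4
Det delta = entry_delta * cofactor = 4 * 12 = 48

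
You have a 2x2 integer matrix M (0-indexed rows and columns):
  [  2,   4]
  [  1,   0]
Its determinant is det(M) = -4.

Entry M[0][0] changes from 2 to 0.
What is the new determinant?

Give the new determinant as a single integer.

det is linear in row 0: changing M[0][0] by delta changes det by delta * cofactor(0,0).
Cofactor C_00 = (-1)^(0+0) * minor(0,0) = 0
Entry delta = 0 - 2 = -2
Det delta = -2 * 0 = 0
New det = -4 + 0 = -4

Answer: -4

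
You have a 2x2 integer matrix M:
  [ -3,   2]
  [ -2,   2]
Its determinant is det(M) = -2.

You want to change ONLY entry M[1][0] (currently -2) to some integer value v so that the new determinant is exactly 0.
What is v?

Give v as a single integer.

Answer: -3

Derivation:
det is linear in entry M[1][0]: det = old_det + (v - -2) * C_10
Cofactor C_10 = -2
Want det = 0: -2 + (v - -2) * -2 = 0
  (v - -2) = 2 / -2 = -1
  v = -2 + (-1) = -3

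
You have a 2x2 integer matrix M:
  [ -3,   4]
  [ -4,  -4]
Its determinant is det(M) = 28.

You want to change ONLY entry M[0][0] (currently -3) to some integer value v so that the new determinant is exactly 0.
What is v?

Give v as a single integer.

Answer: 4

Derivation:
det is linear in entry M[0][0]: det = old_det + (v - -3) * C_00
Cofactor C_00 = -4
Want det = 0: 28 + (v - -3) * -4 = 0
  (v - -3) = -28 / -4 = 7
  v = -3 + (7) = 4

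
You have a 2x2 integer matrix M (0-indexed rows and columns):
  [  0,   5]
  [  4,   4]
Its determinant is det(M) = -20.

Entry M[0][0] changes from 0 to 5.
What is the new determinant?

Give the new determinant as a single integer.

det is linear in row 0: changing M[0][0] by delta changes det by delta * cofactor(0,0).
Cofactor C_00 = (-1)^(0+0) * minor(0,0) = 4
Entry delta = 5 - 0 = 5
Det delta = 5 * 4 = 20
New det = -20 + 20 = 0

Answer: 0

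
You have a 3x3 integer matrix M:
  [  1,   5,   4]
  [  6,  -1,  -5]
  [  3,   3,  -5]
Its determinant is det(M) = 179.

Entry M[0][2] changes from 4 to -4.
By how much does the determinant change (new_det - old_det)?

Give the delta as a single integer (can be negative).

Cofactor C_02 = 21
Entry delta = -4 - 4 = -8
Det delta = entry_delta * cofactor = -8 * 21 = -168

Answer: -168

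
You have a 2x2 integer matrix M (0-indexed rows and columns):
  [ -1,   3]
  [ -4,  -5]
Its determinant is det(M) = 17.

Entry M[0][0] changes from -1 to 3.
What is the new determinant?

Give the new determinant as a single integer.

Answer: -3

Derivation:
det is linear in row 0: changing M[0][0] by delta changes det by delta * cofactor(0,0).
Cofactor C_00 = (-1)^(0+0) * minor(0,0) = -5
Entry delta = 3 - -1 = 4
Det delta = 4 * -5 = -20
New det = 17 + -20 = -3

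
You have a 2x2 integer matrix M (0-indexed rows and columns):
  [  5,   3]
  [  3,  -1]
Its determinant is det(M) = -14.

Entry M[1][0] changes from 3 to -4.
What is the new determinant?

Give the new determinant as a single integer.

det is linear in row 1: changing M[1][0] by delta changes det by delta * cofactor(1,0).
Cofactor C_10 = (-1)^(1+0) * minor(1,0) = -3
Entry delta = -4 - 3 = -7
Det delta = -7 * -3 = 21
New det = -14 + 21 = 7

Answer: 7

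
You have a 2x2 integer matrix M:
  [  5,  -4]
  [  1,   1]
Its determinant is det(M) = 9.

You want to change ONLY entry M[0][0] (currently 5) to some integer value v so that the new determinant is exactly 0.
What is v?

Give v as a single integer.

det is linear in entry M[0][0]: det = old_det + (v - 5) * C_00
Cofactor C_00 = 1
Want det = 0: 9 + (v - 5) * 1 = 0
  (v - 5) = -9 / 1 = -9
  v = 5 + (-9) = -4

Answer: -4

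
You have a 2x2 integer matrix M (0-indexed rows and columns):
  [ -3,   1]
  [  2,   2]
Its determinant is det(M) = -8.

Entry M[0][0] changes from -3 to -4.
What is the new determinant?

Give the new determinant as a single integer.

Answer: -10

Derivation:
det is linear in row 0: changing M[0][0] by delta changes det by delta * cofactor(0,0).
Cofactor C_00 = (-1)^(0+0) * minor(0,0) = 2
Entry delta = -4 - -3 = -1
Det delta = -1 * 2 = -2
New det = -8 + -2 = -10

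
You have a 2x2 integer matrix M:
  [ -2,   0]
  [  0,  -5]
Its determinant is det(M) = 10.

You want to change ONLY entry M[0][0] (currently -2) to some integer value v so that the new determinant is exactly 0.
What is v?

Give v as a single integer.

Answer: 0

Derivation:
det is linear in entry M[0][0]: det = old_det + (v - -2) * C_00
Cofactor C_00 = -5
Want det = 0: 10 + (v - -2) * -5 = 0
  (v - -2) = -10 / -5 = 2
  v = -2 + (2) = 0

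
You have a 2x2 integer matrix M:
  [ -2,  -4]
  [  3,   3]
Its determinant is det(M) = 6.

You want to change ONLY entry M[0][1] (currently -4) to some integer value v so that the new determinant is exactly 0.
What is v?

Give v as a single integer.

Answer: -2

Derivation:
det is linear in entry M[0][1]: det = old_det + (v - -4) * C_01
Cofactor C_01 = -3
Want det = 0: 6 + (v - -4) * -3 = 0
  (v - -4) = -6 / -3 = 2
  v = -4 + (2) = -2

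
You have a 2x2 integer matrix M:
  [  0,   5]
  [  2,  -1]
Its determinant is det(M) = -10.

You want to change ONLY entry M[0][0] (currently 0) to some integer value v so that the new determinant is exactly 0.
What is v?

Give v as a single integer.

det is linear in entry M[0][0]: det = old_det + (v - 0) * C_00
Cofactor C_00 = -1
Want det = 0: -10 + (v - 0) * -1 = 0
  (v - 0) = 10 / -1 = -10
  v = 0 + (-10) = -10

Answer: -10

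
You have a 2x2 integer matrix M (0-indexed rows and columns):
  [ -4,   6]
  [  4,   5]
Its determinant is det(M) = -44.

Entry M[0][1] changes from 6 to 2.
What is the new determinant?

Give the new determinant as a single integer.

det is linear in row 0: changing M[0][1] by delta changes det by delta * cofactor(0,1).
Cofactor C_01 = (-1)^(0+1) * minor(0,1) = -4
Entry delta = 2 - 6 = -4
Det delta = -4 * -4 = 16
New det = -44 + 16 = -28

Answer: -28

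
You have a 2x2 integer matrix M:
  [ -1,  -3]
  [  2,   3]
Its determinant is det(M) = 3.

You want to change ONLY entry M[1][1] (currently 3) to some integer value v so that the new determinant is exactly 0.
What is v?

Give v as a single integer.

Answer: 6

Derivation:
det is linear in entry M[1][1]: det = old_det + (v - 3) * C_11
Cofactor C_11 = -1
Want det = 0: 3 + (v - 3) * -1 = 0
  (v - 3) = -3 / -1 = 3
  v = 3 + (3) = 6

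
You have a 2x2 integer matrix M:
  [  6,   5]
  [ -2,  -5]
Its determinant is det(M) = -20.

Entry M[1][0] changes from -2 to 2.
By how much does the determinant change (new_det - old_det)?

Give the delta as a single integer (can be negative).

Answer: -20

Derivation:
Cofactor C_10 = -5
Entry delta = 2 - -2 = 4
Det delta = entry_delta * cofactor = 4 * -5 = -20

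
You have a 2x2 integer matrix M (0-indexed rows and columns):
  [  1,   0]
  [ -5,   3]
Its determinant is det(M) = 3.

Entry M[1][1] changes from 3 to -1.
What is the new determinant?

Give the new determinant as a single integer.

det is linear in row 1: changing M[1][1] by delta changes det by delta * cofactor(1,1).
Cofactor C_11 = (-1)^(1+1) * minor(1,1) = 1
Entry delta = -1 - 3 = -4
Det delta = -4 * 1 = -4
New det = 3 + -4 = -1

Answer: -1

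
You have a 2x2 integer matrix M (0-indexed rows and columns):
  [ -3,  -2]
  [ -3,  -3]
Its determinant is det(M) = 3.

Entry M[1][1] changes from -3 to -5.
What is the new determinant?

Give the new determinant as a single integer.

Answer: 9

Derivation:
det is linear in row 1: changing M[1][1] by delta changes det by delta * cofactor(1,1).
Cofactor C_11 = (-1)^(1+1) * minor(1,1) = -3
Entry delta = -5 - -3 = -2
Det delta = -2 * -3 = 6
New det = 3 + 6 = 9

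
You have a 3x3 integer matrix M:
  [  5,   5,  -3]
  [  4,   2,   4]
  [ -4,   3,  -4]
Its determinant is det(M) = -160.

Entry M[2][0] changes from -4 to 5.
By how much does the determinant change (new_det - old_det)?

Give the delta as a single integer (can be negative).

Answer: 234

Derivation:
Cofactor C_20 = 26
Entry delta = 5 - -4 = 9
Det delta = entry_delta * cofactor = 9 * 26 = 234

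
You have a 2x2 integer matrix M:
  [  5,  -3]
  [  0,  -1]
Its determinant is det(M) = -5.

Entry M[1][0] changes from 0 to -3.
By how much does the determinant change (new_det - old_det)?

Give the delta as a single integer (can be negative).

Answer: -9

Derivation:
Cofactor C_10 = 3
Entry delta = -3 - 0 = -3
Det delta = entry_delta * cofactor = -3 * 3 = -9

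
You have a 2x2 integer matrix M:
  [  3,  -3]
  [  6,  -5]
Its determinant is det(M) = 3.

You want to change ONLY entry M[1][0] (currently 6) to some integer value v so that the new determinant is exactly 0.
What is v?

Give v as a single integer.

det is linear in entry M[1][0]: det = old_det + (v - 6) * C_10
Cofactor C_10 = 3
Want det = 0: 3 + (v - 6) * 3 = 0
  (v - 6) = -3 / 3 = -1
  v = 6 + (-1) = 5

Answer: 5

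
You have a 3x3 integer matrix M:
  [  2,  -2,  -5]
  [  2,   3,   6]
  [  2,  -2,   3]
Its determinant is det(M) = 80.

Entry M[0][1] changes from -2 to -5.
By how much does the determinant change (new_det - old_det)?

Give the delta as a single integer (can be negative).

Cofactor C_01 = 6
Entry delta = -5 - -2 = -3
Det delta = entry_delta * cofactor = -3 * 6 = -18

Answer: -18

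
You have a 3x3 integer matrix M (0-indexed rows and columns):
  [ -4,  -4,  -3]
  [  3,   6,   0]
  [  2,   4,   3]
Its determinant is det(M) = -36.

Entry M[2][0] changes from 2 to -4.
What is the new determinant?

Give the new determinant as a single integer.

det is linear in row 2: changing M[2][0] by delta changes det by delta * cofactor(2,0).
Cofactor C_20 = (-1)^(2+0) * minor(2,0) = 18
Entry delta = -4 - 2 = -6
Det delta = -6 * 18 = -108
New det = -36 + -108 = -144

Answer: -144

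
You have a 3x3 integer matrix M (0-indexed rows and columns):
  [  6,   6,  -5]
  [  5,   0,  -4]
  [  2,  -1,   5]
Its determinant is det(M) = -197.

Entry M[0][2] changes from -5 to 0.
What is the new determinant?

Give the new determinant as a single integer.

det is linear in row 0: changing M[0][2] by delta changes det by delta * cofactor(0,2).
Cofactor C_02 = (-1)^(0+2) * minor(0,2) = -5
Entry delta = 0 - -5 = 5
Det delta = 5 * -5 = -25
New det = -197 + -25 = -222

Answer: -222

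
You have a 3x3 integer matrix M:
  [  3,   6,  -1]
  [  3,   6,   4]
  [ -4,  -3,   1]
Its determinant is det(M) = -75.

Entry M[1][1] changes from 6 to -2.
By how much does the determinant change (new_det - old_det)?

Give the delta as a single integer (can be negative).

Cofactor C_11 = -1
Entry delta = -2 - 6 = -8
Det delta = entry_delta * cofactor = -8 * -1 = 8

Answer: 8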